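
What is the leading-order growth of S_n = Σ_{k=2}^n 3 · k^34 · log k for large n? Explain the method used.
S_n ~ 3 · n^35 log n / 35 − 3 · n^35 / 1225

By integral comparison, S_n = ∫_1^n 3 · x^34 · log x dx + O(n^34 · log n). For the integral, ∫ x^34 log x dx = n^35 log n / 35 − n^35/1225 (integration by parts). Hence S_n ~ 3 · n^35 log n / 35 − 3 · n^35 / 1225.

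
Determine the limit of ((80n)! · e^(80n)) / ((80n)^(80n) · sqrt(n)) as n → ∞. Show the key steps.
lim = sqrt(2π·80)

Stirling: (80n)! ~ sqrt(2π·80n) · (80n/e)^(80n). Hence
  (80n)! · e^(80n) / (80n)^(80n) ~ sqrt(2π·80n).
Dividing by sqrt(n): sqrt(2π·80n) / sqrt(n) = sqrt(2π·80) · n^((1−1)/2), so the limit is sqrt(2π·80).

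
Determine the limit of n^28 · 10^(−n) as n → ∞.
lim = 0

Exponentials with base > 1 dominate every fixed polynomial: for any fixed c, n^c / 10^n → 0 as n → ∞ (e.g. by the ratio test, or by writing 10^n = e^(n ln 10) and noting e^(n ln 10) / n^c → ∞). Hence n^28 · 10^(−n) = n^28 / 10^n → 0.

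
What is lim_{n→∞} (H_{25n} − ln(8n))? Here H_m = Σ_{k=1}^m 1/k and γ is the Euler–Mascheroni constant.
lim = ln(25/8) + γ

By Euler-Maclaurin, H_m = ln m + γ + O(1/m). So
  H_{25n} − ln(8n) = ln(25n) + γ − ln(8n) + O(1/n)
                       = ln(25/8) + γ + O(1/n).
Hence the limit is ln(25/8) + γ.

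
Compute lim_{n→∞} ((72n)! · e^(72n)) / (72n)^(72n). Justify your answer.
lim = ∞

Stirling: (72n)! ~ sqrt(2π·72n) · (72n/e)^(72n). Hence
  (72n)! · e^(72n) / (72n)^(72n) ~ sqrt(2π·72n) = sqrt(2π·72) · sqrt(n) → ∞.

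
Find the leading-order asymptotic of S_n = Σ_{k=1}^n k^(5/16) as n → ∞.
S_n ~ (16/21) · n^(21/16)

Integral comparison: Σ_{k=1}^n k^(5/16) = ∫_0^n x^(5/16) dx + O(n^(5/16)). The integral is n^(1 + 5/16) / (1 + 5/16) = n^((5+16)/16) / ((5+16)/16) = (16/21) · n^(21/16).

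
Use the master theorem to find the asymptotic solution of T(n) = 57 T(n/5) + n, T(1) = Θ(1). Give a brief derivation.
T(n) = Θ(n^(log_5 57))

Master theorem: compare f(n) = n to n^(log_5 57) where log_5 57 ≈ 2.512. Since 1 < log_5 57, we have f(n) = O(n^(log_5 57 − ε)) for some ε > 0 — Case 1. Hence T(n) = Θ(n^(log_5 57)).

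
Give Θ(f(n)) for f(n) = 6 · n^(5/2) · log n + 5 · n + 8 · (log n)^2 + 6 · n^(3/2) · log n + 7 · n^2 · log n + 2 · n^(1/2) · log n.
f(n) ∈ Θ(n^(5/2) · log n)

Compare the terms by growth order. For large n, n^a · (log n)^b dominates n^a' · (log n)^b' iff a > a', or (a = a' and b > b'). Ranking the 6 terms shows the dominant one is 6 · n^(5/2) · log n. Hence f(n) ∈ Θ(n^(5/2) · log n).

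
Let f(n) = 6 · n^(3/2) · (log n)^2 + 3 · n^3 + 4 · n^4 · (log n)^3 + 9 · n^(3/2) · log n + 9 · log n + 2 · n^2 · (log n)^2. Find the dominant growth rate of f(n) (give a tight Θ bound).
f(n) ∈ Θ(n^4 · (log n)^3)

Compare the terms by growth order. For large n, n^a · (log n)^b dominates n^a' · (log n)^b' iff a > a', or (a = a' and b > b'). Ranking the 6 terms shows the dominant one is 4 · n^4 · (log n)^3. Hence f(n) ∈ Θ(n^4 · (log n)^3).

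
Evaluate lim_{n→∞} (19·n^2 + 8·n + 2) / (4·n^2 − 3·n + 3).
lim = 19/4

For large n the leading n^2 terms dominate both numerator and denominator. Dividing top and bottom by n^2, every other term tends to 0, leaving 19/4.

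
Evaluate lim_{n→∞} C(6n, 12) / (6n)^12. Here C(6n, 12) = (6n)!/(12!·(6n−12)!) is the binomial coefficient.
lim = 1/12! = 1/479001600

With N = 6n → ∞: C(N, 12) / N^12 = [N(N−1)…(N−11)] / (12! · N^12) = (1/12!) · 1 · (1 − 1/(6n)) · … · (1 − 11/(6n)). Each factor → 1 as N → ∞, so the limit is 1/12! = 1/479001600.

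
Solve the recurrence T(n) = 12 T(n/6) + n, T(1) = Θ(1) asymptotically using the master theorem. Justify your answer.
T(n) = Θ(n^(log_6 12))

Master theorem: compare f(n) = n to n^(log_6 12) where log_6 12 ≈ 1.387. Since 1 < log_6 12, we have f(n) = O(n^(log_6 12 − ε)) for some ε > 0 — Case 1. Hence T(n) = Θ(n^(log_6 12)).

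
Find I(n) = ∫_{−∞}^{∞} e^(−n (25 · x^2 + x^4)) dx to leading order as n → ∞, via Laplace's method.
I(n) ~ sqrt(π/(25n))

φ(x) = 25 · x^2 + x^4 has its unique global minimum at x* = 0 (since φ'(x) = 50x + 4x^3 = 0 only at x = 0 for real x with both coefficients positive, and φ → ∞ as |x| → ∞). At x* = 0, φ(0) = 0 and φ''(0) = 50. Laplace's method then gives
  I(n) ~ sqrt(2π / (n · φ''(0))) · e^(−n φ(0)) = sqrt(2π / (50n)) = sqrt(π/(25n)).
The x^4 term contributes only at subleading order (an O(1/n) relative correction).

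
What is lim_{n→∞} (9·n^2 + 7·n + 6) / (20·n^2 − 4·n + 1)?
lim = 9/20

For large n the leading n^2 terms dominate both numerator and denominator. Dividing top and bottom by n^2, every other term tends to 0, leaving 9/20.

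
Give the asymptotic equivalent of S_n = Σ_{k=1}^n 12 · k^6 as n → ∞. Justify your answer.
S_n ~ 12 · n^7 / 7

By integral comparison (Euler-Maclaurin), Σ_{k=1}^n 12 · k^6 = 12 · ∫_0^n x^6 dx + O(n^6) = 12 · n^7/7 + O(n^6). (Equivalently, Faulhaber's formula gives the same leading term.)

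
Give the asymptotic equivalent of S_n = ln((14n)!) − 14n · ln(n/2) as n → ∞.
S_n ~ 14n · (ln 28 − 1) + O(ln n)

Stirling: ln((14n)!) = 14n ln(14n) − 14n + O(ln n).
  S_n = 14n ln(14n) − 14n − 14n ln(n/2) + O(ln n)
      = 14n ln(14n) − 14n ln n + 14n ln 2 − 14n + O(ln n)
      = 14n ln 14 + 14n ln 2 − 14n + O(ln n)
      = 14n (ln 28 − 1) + O(ln n).
Numerically ln(28) − 1 ≈ 2.3322.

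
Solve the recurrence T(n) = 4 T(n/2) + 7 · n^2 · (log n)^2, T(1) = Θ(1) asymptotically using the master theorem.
T(n) = Θ(n^2 · (log n)^3)

Here log_2 4 = 2 and f(n) = 7 · n^2 · (log n)^2 = Θ(n^(log_2 4) · (log n)^2). This is the extended Case 2 of the master theorem (f matches the critical exponent up to log factors), giving T(n) = Θ(n^(log_2 4) · (log n)^(2+1)) = Θ(n^2 · (log n)^3).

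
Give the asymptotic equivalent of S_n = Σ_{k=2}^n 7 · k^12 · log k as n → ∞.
S_n ~ 7 · n^13 log n / 13 − 7 · n^13 / 169

By integral comparison, S_n = ∫_1^n 7 · x^12 · log x dx + O(n^12 · log n). For the integral, ∫ x^12 log x dx = n^13 log n / 13 − n^13/169 (integration by parts). Hence S_n ~ 7 · n^13 log n / 13 − 7 · n^13 / 169.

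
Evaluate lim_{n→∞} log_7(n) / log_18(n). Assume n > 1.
lim = ln(18) / ln(7) = log_7(18)

Change of base: log_7(n) = ln n / ln 7 and log_18(n) = ln n / ln 18. The ratio is (ln n / ln 7) · (ln 18 / ln n) = ln 18 / ln 7, a constant independent of n. So the limit is ln 18 / ln 7 = log_7(18).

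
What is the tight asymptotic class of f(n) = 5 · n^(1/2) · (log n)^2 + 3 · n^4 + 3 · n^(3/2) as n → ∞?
f(n) ∈ Θ(n^4)

Compare the terms by growth order. For large n, n^a · (log n)^b dominates n^a' · (log n)^b' iff a > a', or (a = a' and b > b'). Ranking the 3 terms shows the dominant one is 3 · n^4. Hence f(n) ∈ Θ(n^4).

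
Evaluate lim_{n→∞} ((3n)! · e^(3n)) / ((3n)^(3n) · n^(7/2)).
lim = 0

Stirling: (3n)! ~ sqrt(2π·3n) · (3n/e)^(3n). Hence
  (3n)! · e^(3n) / (3n)^(3n) ~ sqrt(2π·3n).
Dividing by n^(7/2): sqrt(2π·3n) / n^(7/2) = sqrt(2π·3) · n^((1−7)/2), so the expression behaves like sqrt(2π·3) · n^((1−7)/2) → 0.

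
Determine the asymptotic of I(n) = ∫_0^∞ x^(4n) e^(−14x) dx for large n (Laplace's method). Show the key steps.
I(n) ~ (sqrt(2π·4n) / 14) · (4n/(14e))^(4n)

Write the integrand as exp(4n ln x − 14x) and set f(x) = 4n ln x − 14x. Then f'(x) = 4n/x − 14 = 0 at x* = 4n/14, and f''(x*) = −4n/x*^2 = −14^2/(4n). Laplace's method (interior maximum) gives
  I(n) ~ e^(f(x*)) · sqrt(2π / |f''(x*)|)
        = exp(4n ln(4n/14) − 4n) · sqrt(2π · 4n / 14^2)
        = (4n/14)^(4n) e^(−4n) · sqrt(2π·4n) / 14
        = (sqrt(2π·4n) / 14) · (4n/(14e))^(4n).
This matches Γ(4n+1)/14^(4n+1) with Stirling applied to Γ.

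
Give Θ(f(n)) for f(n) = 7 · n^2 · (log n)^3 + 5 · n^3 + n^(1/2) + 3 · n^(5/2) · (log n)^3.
f(n) ∈ Θ(n^3)

Compare the terms by growth order. For large n, n^a · (log n)^b dominates n^a' · (log n)^b' iff a > a', or (a = a' and b > b'). Ranking the 4 terms shows the dominant one is 5 · n^3. Hence f(n) ∈ Θ(n^3).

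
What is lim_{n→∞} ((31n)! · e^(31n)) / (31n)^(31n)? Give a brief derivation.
lim = ∞

Stirling: (31n)! ~ sqrt(2π·31n) · (31n/e)^(31n). Hence
  (31n)! · e^(31n) / (31n)^(31n) ~ sqrt(2π·31n) = sqrt(2π·31) · sqrt(n) → ∞.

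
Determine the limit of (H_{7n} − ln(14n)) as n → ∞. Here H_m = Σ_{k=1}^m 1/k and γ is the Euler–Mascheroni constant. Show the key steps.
lim = −ln 2 + γ

By Euler-Maclaurin, H_m = ln m + γ + O(1/m). So
  H_{7n} − ln(14n) = ln(7n) + γ − ln(14n) + O(1/n)
                       = ln(7/14) + γ + O(1/n).
Hence the limit is ln(7/14) + γ (= −ln 2).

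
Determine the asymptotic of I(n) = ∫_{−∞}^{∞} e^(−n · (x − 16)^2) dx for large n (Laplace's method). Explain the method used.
I(n) = sqrt(π/n)

Here φ(x) = (x − 16)^2 has its unique minimum at x* = 16 with φ(x*) = 0 and φ''(x*) = 2. Laplace's method gives
  I(n) ~ e^(−n φ(x*)) · sqrt(2π / (n · φ''(x*))) = sqrt(2π / (2n)) = sqrt(π/n).
This is exact: substituting u = (x − 16)·sqrt(n) gives I(n) = (1/sqrt(n)) ∫_{−∞}^{∞} e^(−u^2) du = sqrt(π/n).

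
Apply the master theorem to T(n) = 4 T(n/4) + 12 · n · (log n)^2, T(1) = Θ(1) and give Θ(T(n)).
T(n) = Θ(n · (log n)^3)

Here log_4 4 = 1 and f(n) = 12 · n · (log n)^2 = Θ(n^(log_4 4) · (log n)^2). This is the extended Case 2 of the master theorem (f matches the critical exponent up to log factors), giving T(n) = Θ(n^(log_4 4) · (log n)^(2+1)) = Θ(n · (log n)^3).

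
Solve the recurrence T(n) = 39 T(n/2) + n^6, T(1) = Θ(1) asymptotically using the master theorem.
T(n) = Θ(n^6)

log_2 39 ≈ 5.285. f(n) = n^6 dominates n^(log_2 39) since 6 > 5.285, and the regularity condition a·f(n/b) = 39·(n/2)^6 = (39/64)·n^6 ≤ c·f(n) holds with c = 39/64 ≈ 0.609 < 1. So this is Case 3: T(n) = Θ(f(n)) = Θ(n^6).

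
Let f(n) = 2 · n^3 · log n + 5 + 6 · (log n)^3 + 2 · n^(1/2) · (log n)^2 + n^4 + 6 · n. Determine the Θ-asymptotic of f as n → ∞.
f(n) ∈ Θ(n^4)

Compare the terms by growth order. For large n, n^a · (log n)^b dominates n^a' · (log n)^b' iff a > a', or (a = a' and b > b'). Ranking the 6 terms shows the dominant one is n^4. Hence f(n) ∈ Θ(n^4).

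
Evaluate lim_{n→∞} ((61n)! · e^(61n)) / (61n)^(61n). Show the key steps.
lim = ∞

Stirling: (61n)! ~ sqrt(2π·61n) · (61n/e)^(61n). Hence
  (61n)! · e^(61n) / (61n)^(61n) ~ sqrt(2π·61n) = sqrt(2π·61) · sqrt(n) → ∞.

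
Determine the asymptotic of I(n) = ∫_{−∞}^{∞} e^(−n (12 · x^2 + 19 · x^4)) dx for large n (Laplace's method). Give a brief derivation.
I(n) ~ sqrt(π/(12n))

φ(x) = 12 · x^2 + 19 · x^4 has its unique global minimum at x* = 0 (since φ'(x) = 24x + 76x^3 = 0 only at x = 0 for real x with both coefficients positive, and φ → ∞ as |x| → ∞). At x* = 0, φ(0) = 0 and φ''(0) = 24. Laplace's method then gives
  I(n) ~ sqrt(2π / (n · φ''(0))) · e^(−n φ(0)) = sqrt(2π / (24n)) = sqrt(π/(12n)).
The 19 · x^4 term contributes only at subleading order (an O(1/n) relative correction).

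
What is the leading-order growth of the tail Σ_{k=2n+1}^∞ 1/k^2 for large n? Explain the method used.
Σ_{k>2n} 1/k^2 ~ 1/(1 · (2n))

Compare to the integral: ∫_{2n}^∞ x^(−2) dx = [−x^(−1)/1]_{2n}^∞ = 1/((2−1)·(2n)). Euler-Maclaurin then gives
  Σ_{k>2n} 1/k^2 = ∫_{2n}^∞ dx/x^2 − 1/(2·(2n)^2) + O(1/(2n)^3).
(Equivalently this is ζ(2) − Σ_{k≤2n} 1/k^2.)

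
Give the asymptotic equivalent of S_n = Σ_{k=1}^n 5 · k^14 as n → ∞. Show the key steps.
S_n ~ n^15 / 3

By integral comparison (Euler-Maclaurin), Σ_{k=1}^n 5 · k^14 = 5 · ∫_0^n x^14 dx + O(n^14) = 5 · n^15/15 = n^15 / 3 + O(n^14). (Equivalently, Faulhaber's formula gives the same leading term.)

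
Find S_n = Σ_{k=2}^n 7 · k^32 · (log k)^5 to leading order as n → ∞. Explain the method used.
S_n ~ 7 · n^33 · (log n)^5 / 33

By integral comparison, S_n = ∫_1^n 7 · x^32 · (log x)^5 dx + O(n^32 · (log n)^5). For the integral, the leading term of ∫_1^n x^32 (log x)^5 dx is n^33/33 · (log n)^5 (by repeated integration by parts; each step lowers the log-exponent and produces a relatively O(1/log n) correction). Hence S_n ~ 7 · n^33 · (log n)^5 / 33.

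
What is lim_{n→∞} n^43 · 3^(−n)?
lim = 0

Exponentials with base > 1 dominate every fixed polynomial: for any fixed c, n^c / 3^n → 0 as n → ∞ (e.g. by the ratio test, or by writing 3^n = e^(n ln 3) and noting e^(n ln 3) / n^c → ∞). Hence n^43 · 3^(−n) = n^43 / 3^n → 0.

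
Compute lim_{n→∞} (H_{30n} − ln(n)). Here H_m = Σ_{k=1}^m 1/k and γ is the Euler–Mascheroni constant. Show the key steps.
lim = ln 30 + γ

By Euler-Maclaurin, H_m = ln m + γ + O(1/m). So
  H_{30n} − ln(n) = ln(30n) + γ − ln(n) + O(1/n)
                       = ln(30/1) + γ + O(1/n).
Hence the limit is ln(30/1) + γ.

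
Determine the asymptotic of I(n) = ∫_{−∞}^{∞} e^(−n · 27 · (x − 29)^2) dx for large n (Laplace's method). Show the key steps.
I(n) = sqrt(π/(27n))

Here φ(x) = 27 · (x − 29)^2 has its unique minimum at x* = 29 with φ(x*) = 0 and φ''(x*) = 54. Laplace's method gives
  I(n) ~ e^(−n φ(x*)) · sqrt(2π / (n · φ''(x*))) = sqrt(2π / (54n)) = sqrt(π/(27n)).
This is exact: substituting u = (x − 29)·sqrt(27n) gives I(n) = (1/sqrt(27n)) ∫_{−∞}^{∞} e^(−u^2) du = sqrt(π/(27n)).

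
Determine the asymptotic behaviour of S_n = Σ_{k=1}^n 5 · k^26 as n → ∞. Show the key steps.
S_n ~ 5 · n^27 / 27

By integral comparison (Euler-Maclaurin), Σ_{k=1}^n 5 · k^26 = 5 · ∫_0^n x^26 dx + O(n^26) = 5 · n^27/27 + O(n^26). (Equivalently, Faulhaber's formula gives the same leading term.)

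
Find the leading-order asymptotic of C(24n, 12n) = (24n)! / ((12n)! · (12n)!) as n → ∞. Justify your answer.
C(24n, 12n) ~ (4)^(12n) · sqrt(1/(π·12n))

Write N = 12n. Apply Stirling to each factorial:
  (2N)! ~ sqrt(2π·2N) · (2N/e)^(2N),
  N! ~ sqrt(2π N) · (N/e)^N,
  (1N)! ~ sqrt(2π·1N) · (1N/e)^(1N).
The exponential factors combine to (2N)^(2N) / (N^N · (1N)^(1N)) = 2^(2N)/1^(1N) = (2^2/1^1)^N = (4)^N.
The square-root prefactors combine to sqrt(2π·2N) / (sqrt(2π N)·sqrt(2π·1N)) = sqrt(2 / (2π·1·N)) = sqrt(1/(π·12n)).
Substituting N = 12n: C(24n, 12n) ~ (4)^(12n) · sqrt(1/(π·12n)).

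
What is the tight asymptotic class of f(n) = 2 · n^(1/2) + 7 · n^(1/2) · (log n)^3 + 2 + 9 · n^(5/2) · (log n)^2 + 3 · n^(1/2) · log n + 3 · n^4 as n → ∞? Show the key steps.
f(n) ∈ Θ(n^4)

Compare the terms by growth order. For large n, n^a · (log n)^b dominates n^a' · (log n)^b' iff a > a', or (a = a' and b > b'). Ranking the 6 terms shows the dominant one is 3 · n^4. Hence f(n) ∈ Θ(n^4).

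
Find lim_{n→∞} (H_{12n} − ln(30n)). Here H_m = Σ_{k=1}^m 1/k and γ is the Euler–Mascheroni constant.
lim = ln(2/5) + γ

By Euler-Maclaurin, H_m = ln m + γ + O(1/m). So
  H_{12n} − ln(30n) = ln(12n) + γ − ln(30n) + O(1/n)
                       = ln(12/30) + γ + O(1/n).
Hence the limit is ln(12/30) + γ (= ln(2/5)).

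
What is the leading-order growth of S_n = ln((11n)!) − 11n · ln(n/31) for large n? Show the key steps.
S_n ~ 11n · (ln 341 − 1) + O(ln n)

Stirling: ln((11n)!) = 11n ln(11n) − 11n + O(ln n).
  S_n = 11n ln(11n) − 11n − 11n ln(n/31) + O(ln n)
      = 11n ln(11n) − 11n ln n + 11n ln 31 − 11n + O(ln n)
      = 11n ln 11 + 11n ln 31 − 11n + O(ln n)
      = 11n (ln 341 − 1) + O(ln n).
Numerically ln(341) − 1 ≈ 4.8319.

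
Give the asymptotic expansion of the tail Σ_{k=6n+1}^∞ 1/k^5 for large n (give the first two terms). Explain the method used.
Σ_{k>6n} 1/k^5 = 1/(4 · (6n)^4) − 1/(2 · (6n)^5) + O(1/(6n)^6)

Compare to the integral: ∫_{6n}^∞ x^(−5) dx = [−x^(−4)/4]_{6n}^∞ = 1/((5−1)·(6n)^4). The Euler-Maclaurin correction adds −f(6n)/2 = −1/(2·(6n)^5). Euler-Maclaurin then gives
  Σ_{k>6n} 1/k^5 = ∫_{6n}^∞ dx/x^5 − 1/(2·(6n)^5) + O(1/(6n)^6).
(Equivalently this is ζ(5) − Σ_{k≤6n} 1/k^5.)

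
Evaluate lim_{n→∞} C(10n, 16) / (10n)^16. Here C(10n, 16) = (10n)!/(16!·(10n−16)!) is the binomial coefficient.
lim = 1/16! = 1/20922789888000

With N = 10n → ∞: C(N, 16) / N^16 = [N(N−1)…(N−15)] / (16! · N^16) = (1/16!) · 1 · (1 − 1/(10n)) · … · (1 − 15/(10n)). Each factor → 1 as N → ∞, so the limit is 1/16! = 1/20922789888000.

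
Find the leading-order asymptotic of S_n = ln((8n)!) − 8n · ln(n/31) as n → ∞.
S_n ~ 8n · (ln 248 − 1) + O(ln n)

Stirling: ln((8n)!) = 8n ln(8n) − 8n + O(ln n).
  S_n = 8n ln(8n) − 8n − 8n ln(n/31) + O(ln n)
      = 8n ln(8n) − 8n ln n + 8n ln 31 − 8n + O(ln n)
      = 8n ln 8 + 8n ln 31 − 8n + O(ln n)
      = 8n (ln 248 − 1) + O(ln n).
Numerically ln(248) − 1 ≈ 4.5134.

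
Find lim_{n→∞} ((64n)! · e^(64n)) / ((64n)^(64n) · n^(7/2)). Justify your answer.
lim = 0

Stirling: (64n)! ~ sqrt(2π·64n) · (64n/e)^(64n). Hence
  (64n)! · e^(64n) / (64n)^(64n) ~ sqrt(2π·64n).
Dividing by n^(7/2): sqrt(2π·64n) / n^(7/2) = sqrt(2π·64) · n^((1−7)/2), so the expression behaves like sqrt(2π·64) · n^((1−7)/2) → 0.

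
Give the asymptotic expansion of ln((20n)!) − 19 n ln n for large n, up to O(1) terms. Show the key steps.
ln((20n)!) − 19 n ln n = n ln n + 20(ln 20 − 1) n + (1/2) ln(2π·20n) + O(1/n)

Stirling: ln((20n)!) = 20n ln(20n) − 20n + (1/2) ln(2π·20n) + O(1/n).
Expand 20n ln(20n) = 20n (ln n + ln 20) = 20n ln n + 20n ln 20.
Subtract 19n ln n: leading term is (20 − 19) n ln n = n ln n. The next term is 20n ln 20 − 20n = 20(ln 20 − 1) n. Then the (1/2) ln(2π·20n) correction.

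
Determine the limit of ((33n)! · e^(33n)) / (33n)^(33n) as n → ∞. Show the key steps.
lim = ∞

Stirling: (33n)! ~ sqrt(2π·33n) · (33n/e)^(33n). Hence
  (33n)! · e^(33n) / (33n)^(33n) ~ sqrt(2π·33n) = sqrt(2π·33) · sqrt(n) → ∞.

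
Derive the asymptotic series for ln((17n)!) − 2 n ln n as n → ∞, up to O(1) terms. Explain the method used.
ln((17n)!) − 2 n ln n = 15 n ln n + 17(ln 17 − 1) n + (1/2) ln(2π·17n) + O(1/n)

Stirling: ln((17n)!) = 17n ln(17n) − 17n + (1/2) ln(2π·17n) + O(1/n).
Expand 17n ln(17n) = 17n (ln n + ln 17) = 17n ln n + 17n ln 17.
Subtract 2n ln n: leading term is (17 − 2) n ln n = 15 n ln n. The next term is 17n ln 17 − 17n = 17(ln 17 − 1) n. Then the (1/2) ln(2π·17n) correction.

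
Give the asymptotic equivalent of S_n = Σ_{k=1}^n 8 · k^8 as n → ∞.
S_n ~ 8 · n^9 / 9

By integral comparison (Euler-Maclaurin), Σ_{k=1}^n 8 · k^8 = 8 · ∫_0^n x^8 dx + O(n^8) = 8 · n^9/9 + O(n^8). (Equivalently, Faulhaber's formula gives the same leading term.)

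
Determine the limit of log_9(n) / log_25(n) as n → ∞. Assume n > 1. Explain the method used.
lim = ln(25) / ln(9) = log_9(25)

Change of base: log_9(n) = ln n / ln 9 and log_25(n) = ln n / ln 25. The ratio is (ln n / ln 9) · (ln 25 / ln n) = ln 25 / ln 9, a constant independent of n. So the limit is ln 25 / ln 9 = log_9(25).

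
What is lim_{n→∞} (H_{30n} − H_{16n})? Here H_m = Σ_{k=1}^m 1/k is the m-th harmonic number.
lim = ln(30/16) = ln(15/8)

Euler-Maclaurin gives H_m = ln m + γ + 1/(2m) + O(1/m^2). The γ and O(1/m) terms cancel in the difference:
  H_{30n} − H_{16n} = ln(30n) − ln(16n) + O(1/n) = ln(30/16) + O(1/n).
Hence the limit is ln(30/16) = ln(15/8).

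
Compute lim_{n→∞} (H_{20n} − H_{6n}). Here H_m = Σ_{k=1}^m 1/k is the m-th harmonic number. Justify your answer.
lim = ln(20/6) = ln(10/3)

Euler-Maclaurin gives H_m = ln m + γ + 1/(2m) + O(1/m^2). The γ and O(1/m) terms cancel in the difference:
  H_{20n} − H_{6n} = ln(20n) − ln(6n) + O(1/n) = ln(20/6) + O(1/n).
Hence the limit is ln(20/6) = ln(10/3).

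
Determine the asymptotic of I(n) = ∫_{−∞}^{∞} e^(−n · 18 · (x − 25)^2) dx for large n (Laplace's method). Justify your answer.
I(n) = sqrt(π/(18n))

Here φ(x) = 18 · (x − 25)^2 has its unique minimum at x* = 25 with φ(x*) = 0 and φ''(x*) = 36. Laplace's method gives
  I(n) ~ e^(−n φ(x*)) · sqrt(2π / (n · φ''(x*))) = sqrt(2π / (36n)) = sqrt(π/(18n)).
This is exact: substituting u = (x − 25)·sqrt(18n) gives I(n) = (1/sqrt(18n)) ∫_{−∞}^{∞} e^(−u^2) du = sqrt(π/(18n)).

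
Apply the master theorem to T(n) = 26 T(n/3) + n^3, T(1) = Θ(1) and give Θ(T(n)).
T(n) = Θ(n^3)

log_3 26 ≈ 2.966. f(n) = n^3 dominates n^(log_3 26) since 3 > 2.966, and the regularity condition a·f(n/b) = 26·(n/3)^3 = (26/27)·n^3 ≤ c·f(n) holds with c = 26/27 ≈ 0.963 < 1. So this is Case 3: T(n) = Θ(f(n)) = Θ(n^3).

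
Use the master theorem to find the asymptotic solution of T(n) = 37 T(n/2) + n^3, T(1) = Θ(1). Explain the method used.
T(n) = Θ(n^(log_2 37))

Master theorem: compare f(n) = n^3 to n^(log_2 37) where log_2 37 ≈ 5.209. Since 3 < log_2 37, we have f(n) = O(n^(log_2 37 − ε)) for some ε > 0 — Case 1. Hence T(n) = Θ(n^(log_2 37)).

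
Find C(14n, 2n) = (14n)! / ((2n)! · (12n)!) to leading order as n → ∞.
C(14n, 2n) ~ (823543/46656)^(2n) · sqrt(7/(12π·2n))

Write N = 2n. Apply Stirling to each factorial:
  (7N)! ~ sqrt(2π·7N) · (7N/e)^(7N),
  N! ~ sqrt(2π N) · (N/e)^N,
  (6N)! ~ sqrt(2π·6N) · (6N/e)^(6N).
The exponential factors combine to (7N)^(7N) / (N^N · (6N)^(6N)) = 7^(7N)/6^(6N) = (7^7/6^6)^N = (823543/46656)^N.
The square-root prefactors combine to sqrt(2π·7N) / (sqrt(2π N)·sqrt(2π·6N)) = sqrt(7 / (2π·6·N)) = sqrt(7/(12π·2n)).
Substituting N = 2n: C(14n, 2n) ~ (823543/46656)^(2n) · sqrt(7/(12π·2n)).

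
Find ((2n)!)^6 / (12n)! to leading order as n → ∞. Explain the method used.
((2n)!)^6/(12n)! ~ ((2π·2n)^(5/2) / sqrt(6)) · 6^(−6·2n)  →  0

Write N = 2n. Stirling: N! ~ sqrt(2π N)(N/e)^N and (6N)! ~ sqrt(2π·6N)·(6N/e)^(6N).
  (N!)^6/(6N)! ~ (2π N)^(6/2) (N/e)^(6N) / [sqrt(2π·6N) (6N/e)^(6N)]
     = (2π N)^(6/2) / sqrt(2π·6N) · (N/(6N))^(6N)
     = (2π N)^((6−1)/2) / sqrt(6) · 6^(−6N).
Since 6^6 > 1, the factor 6^(−6N) decays exponentially, so the ratio → 0. Substituting N = 2n gives the stated form.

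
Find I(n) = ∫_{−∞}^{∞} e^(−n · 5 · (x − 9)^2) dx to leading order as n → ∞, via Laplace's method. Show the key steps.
I(n) = sqrt(π/(5n))

Here φ(x) = 5 · (x − 9)^2 has its unique minimum at x* = 9 with φ(x*) = 0 and φ''(x*) = 10. Laplace's method gives
  I(n) ~ e^(−n φ(x*)) · sqrt(2π / (n · φ''(x*))) = sqrt(2π / (10n)) = sqrt(π/(5n)).
This is exact: substituting u = (x − 9)·sqrt(5n) gives I(n) = (1/sqrt(5n)) ∫_{−∞}^{∞} e^(−u^2) du = sqrt(π/(5n)).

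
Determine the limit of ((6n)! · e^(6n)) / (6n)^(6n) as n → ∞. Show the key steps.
lim = ∞

Stirling: (6n)! ~ sqrt(2π·6n) · (6n/e)^(6n). Hence
  (6n)! · e^(6n) / (6n)^(6n) ~ sqrt(2π·6n) = sqrt(2π·6) · sqrt(n) → ∞.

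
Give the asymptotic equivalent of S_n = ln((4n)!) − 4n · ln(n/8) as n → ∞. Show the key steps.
S_n ~ 4n · (ln 32 − 1) + O(ln n)

Stirling: ln((4n)!) = 4n ln(4n) − 4n + O(ln n).
  S_n = 4n ln(4n) − 4n − 4n ln(n/8) + O(ln n)
      = 4n ln(4n) − 4n ln n + 4n ln 8 − 4n + O(ln n)
      = 4n ln 4 + 4n ln 8 − 4n + O(ln n)
      = 4n (ln 32 − 1) + O(ln n).
Numerically ln(32) − 1 ≈ 2.4657.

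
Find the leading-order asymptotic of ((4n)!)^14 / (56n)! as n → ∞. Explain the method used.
((4n)!)^14/(56n)! ~ ((2π·4n)^(13/2) / sqrt(14)) · 14^(−14·4n)  →  0

Write N = 4n. Stirling: N! ~ sqrt(2π N)(N/e)^N and (14N)! ~ sqrt(2π·14N)·(14N/e)^(14N).
  (N!)^14/(14N)! ~ (2π N)^(14/2) (N/e)^(14N) / [sqrt(2π·14N) (14N/e)^(14N)]
     = (2π N)^(14/2) / sqrt(2π·14N) · (N/(14N))^(14N)
     = (2π N)^((14−1)/2) / sqrt(14) · 14^(−14N).
Since 14^14 > 1, the factor 14^(−14N) decays exponentially, so the ratio → 0. Substituting N = 4n gives the stated form.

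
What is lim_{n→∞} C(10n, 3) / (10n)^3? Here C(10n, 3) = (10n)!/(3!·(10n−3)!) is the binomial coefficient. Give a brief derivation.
lim = 1/3! = 1/6

With N = 10n → ∞: C(N, 3) / N^3 = [N(N−1)…(N−2)] / (3! · N^3) = (1/3!) · 1 · (1 − 1/(10n)) · (1 − 2/(10n)). Each factor → 1 as N → ∞, so the limit is 1/3! = 1/6.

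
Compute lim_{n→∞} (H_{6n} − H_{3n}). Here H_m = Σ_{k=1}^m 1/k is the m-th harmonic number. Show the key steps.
lim = ln(6/3) = ln 2

Euler-Maclaurin gives H_m = ln m + γ + 1/(2m) + O(1/m^2). The γ and O(1/m) terms cancel in the difference:
  H_{6n} − H_{3n} = ln(6n) − ln(3n) + O(1/n) = ln(6/3) + O(1/n).
Hence the limit is ln(6/3) = ln 2.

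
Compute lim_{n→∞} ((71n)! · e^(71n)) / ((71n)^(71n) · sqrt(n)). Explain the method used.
lim = sqrt(2π·71)

Stirling: (71n)! ~ sqrt(2π·71n) · (71n/e)^(71n). Hence
  (71n)! · e^(71n) / (71n)^(71n) ~ sqrt(2π·71n).
Dividing by sqrt(n): sqrt(2π·71n) / sqrt(n) = sqrt(2π·71) · n^((1−1)/2), so the limit is sqrt(2π·71).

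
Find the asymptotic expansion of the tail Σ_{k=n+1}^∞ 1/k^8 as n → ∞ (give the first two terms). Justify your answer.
Σ_{k>n} 1/k^8 = 1/(7 · n^7) − 1/(2 · n^8) + O(1/n^9)

Compare to the integral: ∫_{n}^∞ x^(−8) dx = [−x^(−7)/7]_{n}^∞ = 1/((8−1)·n^7). The Euler-Maclaurin correction adds −f(n)/2 = −1/(2·n^8). Euler-Maclaurin then gives
  Σ_{k>n} 1/k^8 = ∫_{n}^∞ dx/x^8 − 1/(2·n^8) + O(1/n^9).
(Equivalently this is ζ(8) − Σ_{k≤n} 1/k^8.)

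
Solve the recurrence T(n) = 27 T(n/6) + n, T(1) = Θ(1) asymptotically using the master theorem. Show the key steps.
T(n) = Θ(n^(log_6 27))

Master theorem: compare f(n) = n to n^(log_6 27) where log_6 27 ≈ 1.839. Since 1 < log_6 27, we have f(n) = O(n^(log_6 27 − ε)) for some ε > 0 — Case 1. Hence T(n) = Θ(n^(log_6 27)).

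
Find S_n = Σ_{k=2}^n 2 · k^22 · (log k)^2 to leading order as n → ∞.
S_n ~ 2 · n^23 · (log n)^2 / 23

By integral comparison, S_n = ∫_1^n 2 · x^22 · (log x)^2 dx + O(n^22 · (log n)^2). For the integral, the leading term of ∫_1^n x^22 (log x)^2 dx is n^23/23 · (log n)^2 (by repeated integration by parts; each step lowers the log-exponent and produces a relatively O(1/log n) correction). Hence S_n ~ 2 · n^23 · (log n)^2 / 23.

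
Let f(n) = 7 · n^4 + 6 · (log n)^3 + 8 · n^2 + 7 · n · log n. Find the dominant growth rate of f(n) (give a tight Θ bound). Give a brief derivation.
f(n) ∈ Θ(n^4)

Compare the terms by growth order. For large n, n^a · (log n)^b dominates n^a' · (log n)^b' iff a > a', or (a = a' and b > b'). Ranking the 4 terms shows the dominant one is 7 · n^4. Hence f(n) ∈ Θ(n^4).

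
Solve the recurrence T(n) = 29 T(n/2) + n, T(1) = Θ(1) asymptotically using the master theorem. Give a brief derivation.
T(n) = Θ(n^(log_2 29))

Master theorem: compare f(n) = n to n^(log_2 29) where log_2 29 ≈ 4.858. Since 1 < log_2 29, we have f(n) = O(n^(log_2 29 − ε)) for some ε > 0 — Case 1. Hence T(n) = Θ(n^(log_2 29)).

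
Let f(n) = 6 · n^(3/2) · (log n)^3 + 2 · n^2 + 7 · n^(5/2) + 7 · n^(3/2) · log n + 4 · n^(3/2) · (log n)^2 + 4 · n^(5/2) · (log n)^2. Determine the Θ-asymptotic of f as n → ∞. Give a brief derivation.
f(n) ∈ Θ(n^(5/2) · (log n)^2)

Compare the terms by growth order. For large n, n^a · (log n)^b dominates n^a' · (log n)^b' iff a > a', or (a = a' and b > b'). Ranking the 6 terms shows the dominant one is 4 · n^(5/2) · (log n)^2. Hence f(n) ∈ Θ(n^(5/2) · (log n)^2).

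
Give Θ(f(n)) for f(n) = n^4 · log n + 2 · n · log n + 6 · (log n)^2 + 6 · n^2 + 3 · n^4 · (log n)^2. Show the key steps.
f(n) ∈ Θ(n^4 · (log n)^2)

Compare the terms by growth order. For large n, n^a · (log n)^b dominates n^a' · (log n)^b' iff a > a', or (a = a' and b > b'). Ranking the 5 terms shows the dominant one is 3 · n^4 · (log n)^2. Hence f(n) ∈ Θ(n^4 · (log n)^2).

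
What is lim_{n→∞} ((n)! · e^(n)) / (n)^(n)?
lim = ∞

Stirling: (n)! ~ sqrt(2π·n) · (n/e)^(n). Hence
  (n)! · e^(n) / (n)^(n) ~ sqrt(2π·n) = sqrt(2π) · sqrt(n) → ∞.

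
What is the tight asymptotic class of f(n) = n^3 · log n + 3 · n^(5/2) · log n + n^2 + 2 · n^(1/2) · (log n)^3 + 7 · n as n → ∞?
f(n) ∈ Θ(n^3 · log n)

Compare the terms by growth order. For large n, n^a · (log n)^b dominates n^a' · (log n)^b' iff a > a', or (a = a' and b > b'). Ranking the 5 terms shows the dominant one is n^3 · log n. Hence f(n) ∈ Θ(n^3 · log n).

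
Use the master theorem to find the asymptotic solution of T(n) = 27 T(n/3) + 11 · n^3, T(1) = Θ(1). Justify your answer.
T(n) = Θ(n^3 log n)

log_3 27 = 3, and f(n) = 11 · n^3 = Θ(n^(log_3 27)). This is Case 2 of the master theorem: T(n) = Θ(f(n) · log n) = Θ(n^3 log n).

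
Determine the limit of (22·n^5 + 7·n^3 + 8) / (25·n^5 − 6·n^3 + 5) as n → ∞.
lim = 22/25

For large n the leading n^5 terms dominate both numerator and denominator. Dividing top and bottom by n^5, every other term tends to 0, leaving 22/25.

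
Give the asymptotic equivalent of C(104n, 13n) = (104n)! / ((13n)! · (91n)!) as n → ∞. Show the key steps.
C(104n, 13n) ~ (16777216/823543)^(13n) · sqrt(4/(7π·13n))

Write N = 13n. Apply Stirling to each factorial:
  (8N)! ~ sqrt(2π·8N) · (8N/e)^(8N),
  N! ~ sqrt(2π N) · (N/e)^N,
  (7N)! ~ sqrt(2π·7N) · (7N/e)^(7N).
The exponential factors combine to (8N)^(8N) / (N^N · (7N)^(7N)) = 8^(8N)/7^(7N) = (8^8/7^7)^N = (16777216/823543)^N.
The square-root prefactors combine to sqrt(2π·8N) / (sqrt(2π N)·sqrt(2π·7N)) = sqrt(8 / (2π·7·N)) = sqrt(4/(7π·13n)).
Substituting N = 13n: C(104n, 13n) ~ (16777216/823543)^(13n) · sqrt(4/(7π·13n)).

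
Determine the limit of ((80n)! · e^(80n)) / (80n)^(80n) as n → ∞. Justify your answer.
lim = ∞

Stirling: (80n)! ~ sqrt(2π·80n) · (80n/e)^(80n). Hence
  (80n)! · e^(80n) / (80n)^(80n) ~ sqrt(2π·80n) = sqrt(2π·80) · sqrt(n) → ∞.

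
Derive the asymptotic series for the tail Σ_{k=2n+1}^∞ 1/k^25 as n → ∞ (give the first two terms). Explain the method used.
Σ_{k>2n} 1/k^25 = 1/(24 · (2n)^24) − 1/(2 · (2n)^25) + O(1/(2n)^26)

Compare to the integral: ∫_{2n}^∞ x^(−25) dx = [−x^(−24)/24]_{2n}^∞ = 1/((25−1)·(2n)^24). The Euler-Maclaurin correction adds −f(2n)/2 = −1/(2·(2n)^25). Euler-Maclaurin then gives
  Σ_{k>2n} 1/k^25 = ∫_{2n}^∞ dx/x^25 − 1/(2·(2n)^25) + O(1/(2n)^26).
(Equivalently this is ζ(25) − Σ_{k≤2n} 1/k^25.)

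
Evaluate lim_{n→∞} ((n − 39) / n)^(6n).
lim = e^(−234)

Rewrite as (1 − 39/n)^(6n). By the standard limit (1 + x/n)^n → e^x, we have (1 − 39/n)^n → e^(−39), and raising to the 6th power gives e^(−234).
More precisely, ln[(1 − 39/n)^(6n)] = 6n · ln(1 − 39/n) = 6n · (-39/n + O(1/n^2)) = -234 + O(1/n) → -234.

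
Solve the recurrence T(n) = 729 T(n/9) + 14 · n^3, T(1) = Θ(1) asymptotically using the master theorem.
T(n) = Θ(n^3 log n)

log_9 729 = 3, and f(n) = 14 · n^3 = Θ(n^(log_9 729)). This is Case 2 of the master theorem: T(n) = Θ(f(n) · log n) = Θ(n^3 log n).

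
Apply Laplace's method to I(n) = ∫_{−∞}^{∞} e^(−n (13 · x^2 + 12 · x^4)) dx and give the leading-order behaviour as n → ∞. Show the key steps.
I(n) ~ sqrt(π/(13n))

φ(x) = 13 · x^2 + 12 · x^4 has its unique global minimum at x* = 0 (since φ'(x) = 26x + 48x^3 = 0 only at x = 0 for real x with both coefficients positive, and φ → ∞ as |x| → ∞). At x* = 0, φ(0) = 0 and φ''(0) = 26. Laplace's method then gives
  I(n) ~ sqrt(2π / (n · φ''(0))) · e^(−n φ(0)) = sqrt(2π / (26n)) = sqrt(π/(13n)).
The 12 · x^4 term contributes only at subleading order (an O(1/n) relative correction).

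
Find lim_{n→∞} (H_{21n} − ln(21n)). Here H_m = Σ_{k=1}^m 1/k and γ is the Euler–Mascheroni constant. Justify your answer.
lim = γ

By Euler-Maclaurin, H_m = ln m + γ + O(1/m). So
  H_{21n} − ln(21n) = ln(21n) + γ − ln(21n) + O(1/n)
                       = ln(21/21) + γ + O(1/n).
Hence the limit is γ (since ln 1 = 0).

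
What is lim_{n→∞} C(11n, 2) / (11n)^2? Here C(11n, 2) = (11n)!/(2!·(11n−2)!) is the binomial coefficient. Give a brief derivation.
lim = 1/2! = 1/2

With N = 11n → ∞: C(N, 2) / N^2 = [N(N−1)…(N−1)] / (2! · N^2) = (1/2!) · 1 · (1 − 1/(11n)). Each factor → 1 as N → ∞, so the limit is 1/2! = 1/2.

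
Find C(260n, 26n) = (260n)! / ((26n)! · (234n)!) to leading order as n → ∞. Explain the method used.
C(260n, 26n) ~ (10000000000/387420489)^(26n) · sqrt(5/(9π·26n))

Write N = 26n. Apply Stirling to each factorial:
  (10N)! ~ sqrt(2π·10N) · (10N/e)^(10N),
  N! ~ sqrt(2π N) · (N/e)^N,
  (9N)! ~ sqrt(2π·9N) · (9N/e)^(9N).
The exponential factors combine to (10N)^(10N) / (N^N · (9N)^(9N)) = 10^(10N)/9^(9N) = (10^10/9^9)^N = (10000000000/387420489)^N.
The square-root prefactors combine to sqrt(2π·10N) / (sqrt(2π N)·sqrt(2π·9N)) = sqrt(10 / (2π·9·N)) = sqrt(5/(9π·26n)).
Substituting N = 26n: C(260n, 26n) ~ (10000000000/387420489)^(26n) · sqrt(5/(9π·26n)).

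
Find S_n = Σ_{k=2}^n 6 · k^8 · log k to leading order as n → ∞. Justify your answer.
S_n ~ 2 · n^9 log n / 3 − 2 · n^9 / 27

By integral comparison, S_n = ∫_1^n 6 · x^8 · log x dx + O(n^8 · log n). For the integral, ∫ x^8 log x dx = n^9 log n / 9 − n^9/81 (integration by parts). Hence S_n ~ 2 · n^9 log n / 3 − 2 · n^9 / 27.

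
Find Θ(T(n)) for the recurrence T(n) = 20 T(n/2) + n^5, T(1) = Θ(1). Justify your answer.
T(n) = Θ(n^5)

log_2 20 ≈ 4.322. f(n) = n^5 dominates n^(log_2 20) since 5 > 4.322, and the regularity condition a·f(n/b) = 20·(n/2)^5 = (20/32)·n^5 ≤ c·f(n) holds with c = 20/32 ≈ 0.625 < 1. So this is Case 3: T(n) = Θ(f(n)) = Θ(n^5).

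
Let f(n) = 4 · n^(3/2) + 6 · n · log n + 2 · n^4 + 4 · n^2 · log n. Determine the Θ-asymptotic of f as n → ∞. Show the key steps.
f(n) ∈ Θ(n^4)

Compare the terms by growth order. For large n, n^a · (log n)^b dominates n^a' · (log n)^b' iff a > a', or (a = a' and b > b'). Ranking the 4 terms shows the dominant one is 2 · n^4. Hence f(n) ∈ Θ(n^4).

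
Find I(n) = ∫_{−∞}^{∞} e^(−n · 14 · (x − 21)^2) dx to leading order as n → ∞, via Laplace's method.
I(n) = sqrt(π/(14n))

Here φ(x) = 14 · (x − 21)^2 has its unique minimum at x* = 21 with φ(x*) = 0 and φ''(x*) = 28. Laplace's method gives
  I(n) ~ e^(−n φ(x*)) · sqrt(2π / (n · φ''(x*))) = sqrt(2π / (28n)) = sqrt(π/(14n)).
This is exact: substituting u = (x − 21)·sqrt(14n) gives I(n) = (1/sqrt(14n)) ∫_{−∞}^{∞} e^(−u^2) du = sqrt(π/(14n)).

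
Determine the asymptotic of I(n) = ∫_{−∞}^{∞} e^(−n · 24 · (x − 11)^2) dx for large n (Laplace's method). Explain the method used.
I(n) = sqrt(π/(24n))

Here φ(x) = 24 · (x − 11)^2 has its unique minimum at x* = 11 with φ(x*) = 0 and φ''(x*) = 48. Laplace's method gives
  I(n) ~ e^(−n φ(x*)) · sqrt(2π / (n · φ''(x*))) = sqrt(2π / (48n)) = sqrt(π/(24n)).
This is exact: substituting u = (x − 11)·sqrt(24n) gives I(n) = (1/sqrt(24n)) ∫_{−∞}^{∞} e^(−u^2) du = sqrt(π/(24n)).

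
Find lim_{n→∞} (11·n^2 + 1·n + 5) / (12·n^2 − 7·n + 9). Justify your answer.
lim = 11/12

For large n the leading n^2 terms dominate both numerator and denominator. Dividing top and bottom by n^2, every other term tends to 0, leaving 11/12.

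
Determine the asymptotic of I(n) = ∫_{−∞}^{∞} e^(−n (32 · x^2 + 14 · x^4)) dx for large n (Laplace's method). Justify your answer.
I(n) ~ sqrt(π/(32n))

φ(x) = 32 · x^2 + 14 · x^4 has its unique global minimum at x* = 0 (since φ'(x) = 64x + 56x^3 = 0 only at x = 0 for real x with both coefficients positive, and φ → ∞ as |x| → ∞). At x* = 0, φ(0) = 0 and φ''(0) = 64. Laplace's method then gives
  I(n) ~ sqrt(2π / (n · φ''(0))) · e^(−n φ(0)) = sqrt(2π / (64n)) = sqrt(π/(32n)).
The 14 · x^4 term contributes only at subleading order (an O(1/n) relative correction).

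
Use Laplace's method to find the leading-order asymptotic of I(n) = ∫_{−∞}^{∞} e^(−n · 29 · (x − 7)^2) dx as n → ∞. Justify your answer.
I(n) = sqrt(π/(29n))

Here φ(x) = 29 · (x − 7)^2 has its unique minimum at x* = 7 with φ(x*) = 0 and φ''(x*) = 58. Laplace's method gives
  I(n) ~ e^(−n φ(x*)) · sqrt(2π / (n · φ''(x*))) = sqrt(2π / (58n)) = sqrt(π/(29n)).
This is exact: substituting u = (x − 7)·sqrt(29n) gives I(n) = (1/sqrt(29n)) ∫_{−∞}^{∞} e^(−u^2) du = sqrt(π/(29n)).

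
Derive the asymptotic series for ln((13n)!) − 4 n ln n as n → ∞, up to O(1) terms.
ln((13n)!) − 4 n ln n = 9 n ln n + 13(ln 13 − 1) n + (1/2) ln(2π·13n) + O(1/n)

Stirling: ln((13n)!) = 13n ln(13n) − 13n + (1/2) ln(2π·13n) + O(1/n).
Expand 13n ln(13n) = 13n (ln n + ln 13) = 13n ln n + 13n ln 13.
Subtract 4n ln n: leading term is (13 − 4) n ln n = 9 n ln n. The next term is 13n ln 13 − 13n = 13(ln 13 − 1) n. Then the (1/2) ln(2π·13n) correction.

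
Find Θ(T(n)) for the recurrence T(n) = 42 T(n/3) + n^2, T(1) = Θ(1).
T(n) = Θ(n^(log_3 42))

Master theorem: compare f(n) = n^2 to n^(log_3 42) where log_3 42 ≈ 3.402. Since 2 < log_3 42, we have f(n) = O(n^(log_3 42 − ε)) for some ε > 0 — Case 1. Hence T(n) = Θ(n^(log_3 42)).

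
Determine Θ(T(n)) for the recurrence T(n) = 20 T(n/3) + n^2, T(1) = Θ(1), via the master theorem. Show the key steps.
T(n) = Θ(n^(log_3 20))

Master theorem: compare f(n) = n^2 to n^(log_3 20) where log_3 20 ≈ 2.727. Since 2 < log_3 20, we have f(n) = O(n^(log_3 20 − ε)) for some ε > 0 — Case 1. Hence T(n) = Θ(n^(log_3 20)).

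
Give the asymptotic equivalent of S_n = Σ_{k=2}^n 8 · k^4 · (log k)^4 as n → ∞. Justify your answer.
S_n ~ 8 · n^5 · (log n)^4 / 5

By integral comparison, S_n = ∫_1^n 8 · x^4 · (log x)^4 dx + O(n^4 · (log n)^4). For the integral, the leading term of ∫_1^n x^4 (log x)^4 dx is n^5/5 · (log n)^4 (by repeated integration by parts; each step lowers the log-exponent and produces a relatively O(1/log n) correction). Hence S_n ~ 8 · n^5 · (log n)^4 / 5.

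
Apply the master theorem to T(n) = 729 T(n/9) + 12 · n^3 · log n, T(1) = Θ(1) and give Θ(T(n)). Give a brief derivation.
T(n) = Θ(n^3 · (log n)^2)

Here log_9 729 = 3 and f(n) = 12 · n^3 · log n = Θ(n^(log_9 729) · (log n)^1). This is the extended Case 2 of the master theorem (f matches the critical exponent up to log factors), giving T(n) = Θ(n^(log_9 729) · (log n)^(1+1)) = Θ(n^3 · (log n)^2).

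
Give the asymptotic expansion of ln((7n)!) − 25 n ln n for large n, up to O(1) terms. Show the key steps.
ln((7n)!) − 25 n ln n = −18 n ln n + 7(ln 7 − 1) n + (1/2) ln(2π·7n) + O(1/n)

Stirling: ln((7n)!) = 7n ln(7n) − 7n + (1/2) ln(2π·7n) + O(1/n).
Expand 7n ln(7n) = 7n (ln n + ln 7) = 7n ln n + 7n ln 7.
Subtract 25n ln n: leading term is (7 − 25) n ln n = −18 n ln n. The next term is 7n ln 7 − 7n = 7(ln 7 − 1) n. Then the (1/2) ln(2π·7n) correction.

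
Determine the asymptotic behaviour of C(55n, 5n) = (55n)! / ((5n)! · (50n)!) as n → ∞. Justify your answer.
C(55n, 5n) ~ (285311670611/10000000000)^(5n) · sqrt(11/(20π·5n))

Write N = 5n. Apply Stirling to each factorial:
  (11N)! ~ sqrt(2π·11N) · (11N/e)^(11N),
  N! ~ sqrt(2π N) · (N/e)^N,
  (10N)! ~ sqrt(2π·10N) · (10N/e)^(10N).
The exponential factors combine to (11N)^(11N) / (N^N · (10N)^(10N)) = 11^(11N)/10^(10N) = (11^11/10^10)^N = (285311670611/10000000000)^N.
The square-root prefactors combine to sqrt(2π·11N) / (sqrt(2π N)·sqrt(2π·10N)) = sqrt(11 / (2π·10·N)) = sqrt(11/(20π·5n)).
Substituting N = 5n: C(55n, 5n) ~ (285311670611/10000000000)^(5n) · sqrt(11/(20π·5n)).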